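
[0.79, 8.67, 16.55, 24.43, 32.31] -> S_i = 0.79 + 7.88*i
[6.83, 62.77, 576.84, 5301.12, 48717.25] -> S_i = 6.83*9.19^i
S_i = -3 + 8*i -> [-3, 5, 13, 21, 29]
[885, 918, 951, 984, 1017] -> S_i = 885 + 33*i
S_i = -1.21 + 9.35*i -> [-1.21, 8.14, 17.49, 26.84, 36.19]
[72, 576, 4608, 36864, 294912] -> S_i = 72*8^i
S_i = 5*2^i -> [5, 10, 20, 40, 80]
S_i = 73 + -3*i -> [73, 70, 67, 64, 61]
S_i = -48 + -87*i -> [-48, -135, -222, -309, -396]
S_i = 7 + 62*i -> [7, 69, 131, 193, 255]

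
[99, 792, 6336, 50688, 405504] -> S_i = 99*8^i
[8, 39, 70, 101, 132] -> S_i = 8 + 31*i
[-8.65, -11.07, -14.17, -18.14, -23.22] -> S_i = -8.65*1.28^i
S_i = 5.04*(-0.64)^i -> [5.04, -3.23, 2.06, -1.32, 0.85]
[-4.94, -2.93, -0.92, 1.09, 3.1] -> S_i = -4.94 + 2.01*i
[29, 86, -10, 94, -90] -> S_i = Random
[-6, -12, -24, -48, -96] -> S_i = -6*2^i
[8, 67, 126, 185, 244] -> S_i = 8 + 59*i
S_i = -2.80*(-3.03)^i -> [-2.8, 8.48, -25.71, 77.89, -236.01]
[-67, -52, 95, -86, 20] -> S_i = Random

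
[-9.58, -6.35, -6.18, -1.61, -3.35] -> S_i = Random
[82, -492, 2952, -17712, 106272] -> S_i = 82*-6^i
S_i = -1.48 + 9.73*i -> [-1.48, 8.25, 17.98, 27.71, 37.44]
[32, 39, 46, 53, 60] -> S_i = 32 + 7*i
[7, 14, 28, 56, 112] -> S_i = 7*2^i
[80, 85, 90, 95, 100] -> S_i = 80 + 5*i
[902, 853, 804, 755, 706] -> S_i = 902 + -49*i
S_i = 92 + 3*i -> [92, 95, 98, 101, 104]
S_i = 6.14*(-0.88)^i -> [6.14, -5.4, 4.75, -4.18, 3.68]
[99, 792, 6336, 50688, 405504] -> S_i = 99*8^i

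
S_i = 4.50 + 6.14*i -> [4.5, 10.64, 16.78, 22.92, 29.06]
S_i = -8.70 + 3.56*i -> [-8.7, -5.14, -1.58, 1.98, 5.54]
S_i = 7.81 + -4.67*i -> [7.81, 3.14, -1.53, -6.2, -10.87]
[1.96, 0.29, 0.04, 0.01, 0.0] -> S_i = 1.96*0.15^i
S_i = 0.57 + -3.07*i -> [0.57, -2.5, -5.57, -8.64, -11.71]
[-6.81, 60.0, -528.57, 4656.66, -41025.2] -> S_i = -6.81*(-8.81)^i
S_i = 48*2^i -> [48, 96, 192, 384, 768]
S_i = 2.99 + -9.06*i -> [2.99, -6.07, -15.13, -24.19, -33.25]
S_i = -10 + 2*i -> [-10, -8, -6, -4, -2]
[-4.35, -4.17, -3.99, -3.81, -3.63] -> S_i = -4.35 + 0.18*i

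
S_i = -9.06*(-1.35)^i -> [-9.06, 12.23, -16.51, 22.29, -30.09]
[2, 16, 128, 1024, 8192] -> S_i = 2*8^i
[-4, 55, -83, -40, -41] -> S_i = Random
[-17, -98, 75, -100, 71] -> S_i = Random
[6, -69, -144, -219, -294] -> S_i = 6 + -75*i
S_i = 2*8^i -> [2, 16, 128, 1024, 8192]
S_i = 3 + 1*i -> [3, 4, 5, 6, 7]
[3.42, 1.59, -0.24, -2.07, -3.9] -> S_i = 3.42 + -1.83*i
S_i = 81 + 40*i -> [81, 121, 161, 201, 241]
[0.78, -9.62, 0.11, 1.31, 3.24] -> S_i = Random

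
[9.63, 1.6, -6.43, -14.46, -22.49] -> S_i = 9.63 + -8.03*i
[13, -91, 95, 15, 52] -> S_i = Random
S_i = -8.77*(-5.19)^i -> [-8.77, 45.52, -236.23, 1226.03, -6363.1]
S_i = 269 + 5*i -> [269, 274, 279, 284, 289]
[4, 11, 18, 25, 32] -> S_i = 4 + 7*i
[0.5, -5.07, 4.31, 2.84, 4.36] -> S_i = Random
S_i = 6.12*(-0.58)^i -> [6.12, -3.55, 2.06, -1.19, 0.69]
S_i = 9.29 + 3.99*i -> [9.29, 13.28, 17.27, 21.26, 25.25]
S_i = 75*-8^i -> [75, -600, 4800, -38400, 307200]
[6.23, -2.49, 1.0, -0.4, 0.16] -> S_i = 6.23*(-0.40)^i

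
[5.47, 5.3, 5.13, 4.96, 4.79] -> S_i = 5.47 + -0.17*i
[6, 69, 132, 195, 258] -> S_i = 6 + 63*i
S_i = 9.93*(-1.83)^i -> [9.93, -18.17, 33.25, -60.86, 111.37]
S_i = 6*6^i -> [6, 36, 216, 1296, 7776]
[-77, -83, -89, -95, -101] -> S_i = -77 + -6*i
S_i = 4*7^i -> [4, 28, 196, 1372, 9604]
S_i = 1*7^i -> [1, 7, 49, 343, 2401]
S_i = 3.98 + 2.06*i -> [3.98, 6.04, 8.1, 10.16, 12.22]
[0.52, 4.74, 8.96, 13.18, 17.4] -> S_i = 0.52 + 4.22*i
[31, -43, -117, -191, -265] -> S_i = 31 + -74*i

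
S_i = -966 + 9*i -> [-966, -957, -948, -939, -930]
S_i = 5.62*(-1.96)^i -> [5.62, -11.02, 21.59, -42.32, 82.94]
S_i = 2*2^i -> [2, 4, 8, 16, 32]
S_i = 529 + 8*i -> [529, 537, 545, 553, 561]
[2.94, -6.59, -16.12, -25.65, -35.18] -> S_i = 2.94 + -9.53*i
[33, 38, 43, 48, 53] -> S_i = 33 + 5*i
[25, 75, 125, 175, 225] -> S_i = 25 + 50*i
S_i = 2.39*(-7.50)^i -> [2.39, -17.92, 134.44, -1008.28, 7562.11]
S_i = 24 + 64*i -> [24, 88, 152, 216, 280]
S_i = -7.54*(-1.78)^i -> [-7.54, 13.42, -23.89, 42.52, -75.69]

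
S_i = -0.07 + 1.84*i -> [-0.07, 1.77, 3.61, 5.45, 7.29]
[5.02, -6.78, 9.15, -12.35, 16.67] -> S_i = 5.02*(-1.35)^i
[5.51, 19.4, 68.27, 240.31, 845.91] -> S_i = 5.51*3.52^i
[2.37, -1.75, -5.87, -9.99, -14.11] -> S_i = 2.37 + -4.12*i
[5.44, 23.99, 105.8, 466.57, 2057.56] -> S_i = 5.44*4.41^i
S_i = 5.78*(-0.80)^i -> [5.78, -4.62, 3.7, -2.96, 2.37]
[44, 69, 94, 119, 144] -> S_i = 44 + 25*i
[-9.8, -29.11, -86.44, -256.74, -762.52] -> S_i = -9.80*2.97^i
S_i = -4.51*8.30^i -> [-4.51, -37.43, -310.69, -2578.76, -21403.7]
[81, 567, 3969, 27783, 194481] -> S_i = 81*7^i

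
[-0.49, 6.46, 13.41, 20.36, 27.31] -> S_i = -0.49 + 6.95*i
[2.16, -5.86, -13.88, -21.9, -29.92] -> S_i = 2.16 + -8.02*i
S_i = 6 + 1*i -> [6, 7, 8, 9, 10]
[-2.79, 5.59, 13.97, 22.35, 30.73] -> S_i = -2.79 + 8.38*i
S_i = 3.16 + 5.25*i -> [3.16, 8.41, 13.66, 18.91, 24.16]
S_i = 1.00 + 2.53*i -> [1.0, 3.53, 6.06, 8.59, 11.12]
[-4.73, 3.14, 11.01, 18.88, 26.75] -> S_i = -4.73 + 7.87*i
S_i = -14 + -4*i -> [-14, -18, -22, -26, -30]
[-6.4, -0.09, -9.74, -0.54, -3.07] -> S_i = Random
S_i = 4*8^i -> [4, 32, 256, 2048, 16384]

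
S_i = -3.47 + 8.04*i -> [-3.47, 4.57, 12.61, 20.65, 28.69]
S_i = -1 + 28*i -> [-1, 27, 55, 83, 111]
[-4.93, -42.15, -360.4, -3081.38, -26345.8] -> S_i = -4.93*8.55^i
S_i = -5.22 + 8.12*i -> [-5.22, 2.9, 11.02, 19.14, 27.26]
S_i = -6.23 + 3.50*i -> [-6.23, -2.73, 0.77, 4.27, 7.77]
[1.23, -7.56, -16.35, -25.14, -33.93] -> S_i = 1.23 + -8.79*i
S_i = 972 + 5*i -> [972, 977, 982, 987, 992]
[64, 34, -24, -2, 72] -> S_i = Random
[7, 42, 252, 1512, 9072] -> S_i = 7*6^i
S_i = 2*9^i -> [2, 18, 162, 1458, 13122]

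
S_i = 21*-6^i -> [21, -126, 756, -4536, 27216]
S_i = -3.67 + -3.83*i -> [-3.67, -7.5, -11.33, -15.16, -18.99]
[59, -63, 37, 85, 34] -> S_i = Random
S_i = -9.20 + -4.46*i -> [-9.2, -13.66, -18.12, -22.58, -27.04]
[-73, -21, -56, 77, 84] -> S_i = Random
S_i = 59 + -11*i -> [59, 48, 37, 26, 15]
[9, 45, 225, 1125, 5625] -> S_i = 9*5^i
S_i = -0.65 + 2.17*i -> [-0.65, 1.52, 3.69, 5.86, 8.03]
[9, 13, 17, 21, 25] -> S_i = 9 + 4*i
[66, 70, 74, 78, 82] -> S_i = 66 + 4*i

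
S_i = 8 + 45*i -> [8, 53, 98, 143, 188]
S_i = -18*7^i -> [-18, -126, -882, -6174, -43218]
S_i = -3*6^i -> [-3, -18, -108, -648, -3888]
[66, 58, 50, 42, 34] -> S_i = 66 + -8*i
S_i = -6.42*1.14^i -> [-6.42, -7.32, -8.34, -9.51, -10.84]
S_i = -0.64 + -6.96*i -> [-0.64, -7.6, -14.56, -21.52, -28.48]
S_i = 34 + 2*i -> [34, 36, 38, 40, 42]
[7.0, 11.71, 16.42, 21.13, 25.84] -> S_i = 7.00 + 4.71*i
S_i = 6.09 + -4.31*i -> [6.09, 1.78, -2.53, -6.84, -11.15]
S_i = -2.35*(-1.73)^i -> [-2.35, 4.07, -7.03, 12.17, -21.05]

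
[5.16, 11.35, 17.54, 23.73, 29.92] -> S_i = 5.16 + 6.19*i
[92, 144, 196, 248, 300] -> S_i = 92 + 52*i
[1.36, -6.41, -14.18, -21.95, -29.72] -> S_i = 1.36 + -7.77*i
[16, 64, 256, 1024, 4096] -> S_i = 16*4^i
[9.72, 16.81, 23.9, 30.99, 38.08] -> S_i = 9.72 + 7.09*i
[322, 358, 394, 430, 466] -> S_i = 322 + 36*i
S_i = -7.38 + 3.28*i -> [-7.38, -4.1, -0.82, 2.46, 5.74]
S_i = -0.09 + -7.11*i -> [-0.09, -7.2, -14.31, -21.42, -28.53]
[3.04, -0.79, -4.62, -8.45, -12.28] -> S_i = 3.04 + -3.83*i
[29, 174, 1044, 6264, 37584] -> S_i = 29*6^i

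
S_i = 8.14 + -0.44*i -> [8.14, 7.7, 7.26, 6.82, 6.38]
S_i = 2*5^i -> [2, 10, 50, 250, 1250]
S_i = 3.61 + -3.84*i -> [3.61, -0.23, -4.07, -7.91, -11.75]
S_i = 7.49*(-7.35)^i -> [7.49, -55.05, 404.63, -2974.02, 21859.04]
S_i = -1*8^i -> [-1, -8, -64, -512, -4096]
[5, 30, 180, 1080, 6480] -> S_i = 5*6^i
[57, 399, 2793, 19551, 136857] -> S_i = 57*7^i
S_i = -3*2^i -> [-3, -6, -12, -24, -48]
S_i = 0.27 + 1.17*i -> [0.27, 1.44, 2.61, 3.78, 4.95]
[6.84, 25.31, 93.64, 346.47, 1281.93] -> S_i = 6.84*3.70^i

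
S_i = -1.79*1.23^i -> [-1.79, -2.2, -2.71, -3.33, -4.1]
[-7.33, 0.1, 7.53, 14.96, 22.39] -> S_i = -7.33 + 7.43*i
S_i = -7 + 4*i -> [-7, -3, 1, 5, 9]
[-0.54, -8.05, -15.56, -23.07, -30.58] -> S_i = -0.54 + -7.51*i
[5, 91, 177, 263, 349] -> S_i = 5 + 86*i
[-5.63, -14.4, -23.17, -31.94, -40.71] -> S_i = -5.63 + -8.77*i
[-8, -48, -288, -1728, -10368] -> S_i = -8*6^i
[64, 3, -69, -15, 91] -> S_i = Random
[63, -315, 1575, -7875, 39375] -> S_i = 63*-5^i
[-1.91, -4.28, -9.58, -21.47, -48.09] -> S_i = -1.91*2.24^i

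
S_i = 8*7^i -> [8, 56, 392, 2744, 19208]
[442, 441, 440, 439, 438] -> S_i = 442 + -1*i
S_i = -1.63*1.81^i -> [-1.63, -2.95, -5.34, -9.67, -17.49]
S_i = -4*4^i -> [-4, -16, -64, -256, -1024]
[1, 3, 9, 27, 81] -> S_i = 1*3^i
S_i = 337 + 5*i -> [337, 342, 347, 352, 357]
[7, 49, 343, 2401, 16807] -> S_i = 7*7^i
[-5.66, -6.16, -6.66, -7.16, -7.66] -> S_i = -5.66 + -0.50*i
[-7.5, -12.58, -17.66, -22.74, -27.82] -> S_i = -7.50 + -5.08*i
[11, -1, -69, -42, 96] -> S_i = Random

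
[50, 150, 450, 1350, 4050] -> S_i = 50*3^i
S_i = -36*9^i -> [-36, -324, -2916, -26244, -236196]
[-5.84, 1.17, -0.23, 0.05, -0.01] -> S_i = -5.84*(-0.20)^i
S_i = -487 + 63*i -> [-487, -424, -361, -298, -235]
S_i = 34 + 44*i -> [34, 78, 122, 166, 210]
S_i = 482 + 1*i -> [482, 483, 484, 485, 486]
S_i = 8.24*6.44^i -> [8.24, 53.07, 341.74, 2200.82, 14173.29]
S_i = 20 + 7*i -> [20, 27, 34, 41, 48]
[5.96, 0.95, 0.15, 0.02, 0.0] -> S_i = 5.96*0.16^i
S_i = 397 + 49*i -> [397, 446, 495, 544, 593]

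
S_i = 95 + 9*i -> [95, 104, 113, 122, 131]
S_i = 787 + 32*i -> [787, 819, 851, 883, 915]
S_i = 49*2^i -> [49, 98, 196, 392, 784]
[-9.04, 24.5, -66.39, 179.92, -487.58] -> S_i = -9.04*(-2.71)^i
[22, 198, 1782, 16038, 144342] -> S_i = 22*9^i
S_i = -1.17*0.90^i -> [-1.17, -1.05, -0.95, -0.85, -0.77]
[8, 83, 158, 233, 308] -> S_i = 8 + 75*i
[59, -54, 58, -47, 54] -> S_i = Random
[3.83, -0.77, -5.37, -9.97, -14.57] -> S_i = 3.83 + -4.60*i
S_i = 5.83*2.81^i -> [5.83, 16.38, 46.03, 129.36, 363.49]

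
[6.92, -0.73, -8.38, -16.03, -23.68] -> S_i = 6.92 + -7.65*i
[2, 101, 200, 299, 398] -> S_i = 2 + 99*i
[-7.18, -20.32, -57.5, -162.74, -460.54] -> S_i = -7.18*2.83^i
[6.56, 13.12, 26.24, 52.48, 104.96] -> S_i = 6.56*2.00^i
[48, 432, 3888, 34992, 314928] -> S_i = 48*9^i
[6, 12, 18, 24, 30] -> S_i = 6 + 6*i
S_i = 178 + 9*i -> [178, 187, 196, 205, 214]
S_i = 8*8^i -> [8, 64, 512, 4096, 32768]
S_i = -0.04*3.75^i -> [-0.04, -0.15, -0.56, -2.11, -7.91]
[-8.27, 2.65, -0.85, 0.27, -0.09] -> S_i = -8.27*(-0.32)^i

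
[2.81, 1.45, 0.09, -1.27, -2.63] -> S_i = 2.81 + -1.36*i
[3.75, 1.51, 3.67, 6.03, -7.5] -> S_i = Random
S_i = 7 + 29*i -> [7, 36, 65, 94, 123]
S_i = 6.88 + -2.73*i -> [6.88, 4.15, 1.42, -1.31, -4.04]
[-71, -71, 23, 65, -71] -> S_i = Random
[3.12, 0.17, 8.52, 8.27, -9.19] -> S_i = Random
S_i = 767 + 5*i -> [767, 772, 777, 782, 787]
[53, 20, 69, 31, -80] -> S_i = Random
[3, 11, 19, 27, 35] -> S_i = 3 + 8*i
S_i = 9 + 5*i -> [9, 14, 19, 24, 29]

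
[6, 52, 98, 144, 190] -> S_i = 6 + 46*i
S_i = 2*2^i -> [2, 4, 8, 16, 32]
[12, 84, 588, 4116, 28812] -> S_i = 12*7^i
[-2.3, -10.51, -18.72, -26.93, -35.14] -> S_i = -2.30 + -8.21*i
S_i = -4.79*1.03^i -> [-4.79, -4.93, -5.08, -5.23, -5.39]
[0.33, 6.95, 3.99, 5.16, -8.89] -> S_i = Random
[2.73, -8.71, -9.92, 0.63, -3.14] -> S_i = Random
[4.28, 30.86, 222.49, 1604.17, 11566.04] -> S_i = 4.28*7.21^i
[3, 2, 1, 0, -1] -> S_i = 3 + -1*i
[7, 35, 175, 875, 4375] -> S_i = 7*5^i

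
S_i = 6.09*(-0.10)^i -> [6.09, -0.61, 0.06, -0.01, 0.0]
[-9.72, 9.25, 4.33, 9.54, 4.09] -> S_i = Random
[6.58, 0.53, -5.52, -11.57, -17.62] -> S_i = 6.58 + -6.05*i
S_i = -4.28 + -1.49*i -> [-4.28, -5.77, -7.26, -8.75, -10.24]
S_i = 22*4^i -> [22, 88, 352, 1408, 5632]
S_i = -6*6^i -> [-6, -36, -216, -1296, -7776]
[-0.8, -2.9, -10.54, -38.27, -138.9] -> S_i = -0.80*3.63^i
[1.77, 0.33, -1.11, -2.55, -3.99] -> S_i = 1.77 + -1.44*i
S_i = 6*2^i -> [6, 12, 24, 48, 96]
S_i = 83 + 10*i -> [83, 93, 103, 113, 123]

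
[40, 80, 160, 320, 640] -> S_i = 40*2^i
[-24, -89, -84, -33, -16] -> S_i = Random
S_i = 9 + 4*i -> [9, 13, 17, 21, 25]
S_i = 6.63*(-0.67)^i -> [6.63, -4.44, 2.98, -1.99, 1.34]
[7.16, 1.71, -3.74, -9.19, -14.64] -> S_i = 7.16 + -5.45*i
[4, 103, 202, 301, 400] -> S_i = 4 + 99*i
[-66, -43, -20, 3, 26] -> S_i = -66 + 23*i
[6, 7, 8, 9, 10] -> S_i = 6 + 1*i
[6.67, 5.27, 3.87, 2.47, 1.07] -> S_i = 6.67 + -1.40*i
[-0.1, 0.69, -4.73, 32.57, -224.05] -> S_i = -0.10*(-6.88)^i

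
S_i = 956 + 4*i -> [956, 960, 964, 968, 972]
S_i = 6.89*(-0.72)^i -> [6.89, -4.96, 3.57, -2.57, 1.85]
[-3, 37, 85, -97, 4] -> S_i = Random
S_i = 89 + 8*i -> [89, 97, 105, 113, 121]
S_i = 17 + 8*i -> [17, 25, 33, 41, 49]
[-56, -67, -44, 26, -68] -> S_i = Random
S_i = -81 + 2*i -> [-81, -79, -77, -75, -73]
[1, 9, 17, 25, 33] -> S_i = 1 + 8*i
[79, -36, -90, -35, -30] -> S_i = Random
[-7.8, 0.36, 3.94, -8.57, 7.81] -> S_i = Random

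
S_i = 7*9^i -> [7, 63, 567, 5103, 45927]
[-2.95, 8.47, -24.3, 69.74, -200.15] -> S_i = -2.95*(-2.87)^i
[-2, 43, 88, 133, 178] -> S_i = -2 + 45*i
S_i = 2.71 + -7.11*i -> [2.71, -4.4, -11.51, -18.62, -25.73]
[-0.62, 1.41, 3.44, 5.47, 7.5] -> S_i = -0.62 + 2.03*i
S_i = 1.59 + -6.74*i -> [1.59, -5.15, -11.89, -18.63, -25.37]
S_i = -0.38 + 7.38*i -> [-0.38, 7.0, 14.38, 21.76, 29.14]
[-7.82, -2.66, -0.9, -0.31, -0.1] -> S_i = -7.82*0.34^i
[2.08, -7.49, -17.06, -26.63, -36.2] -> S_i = 2.08 + -9.57*i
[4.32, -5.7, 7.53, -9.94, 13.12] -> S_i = 4.32*(-1.32)^i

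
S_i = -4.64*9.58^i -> [-4.64, -44.45, -425.84, -4079.57, -39082.29]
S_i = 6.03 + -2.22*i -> [6.03, 3.81, 1.59, -0.63, -2.85]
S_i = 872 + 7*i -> [872, 879, 886, 893, 900]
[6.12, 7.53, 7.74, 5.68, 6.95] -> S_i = Random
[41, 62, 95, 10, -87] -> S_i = Random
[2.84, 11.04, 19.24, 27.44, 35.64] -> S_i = 2.84 + 8.20*i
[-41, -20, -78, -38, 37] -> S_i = Random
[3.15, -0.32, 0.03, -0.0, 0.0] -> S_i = 3.15*(-0.10)^i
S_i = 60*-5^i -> [60, -300, 1500, -7500, 37500]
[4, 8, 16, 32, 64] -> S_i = 4*2^i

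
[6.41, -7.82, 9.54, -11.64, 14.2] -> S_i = 6.41*(-1.22)^i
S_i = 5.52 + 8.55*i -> [5.52, 14.07, 22.62, 31.17, 39.72]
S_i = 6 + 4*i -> [6, 10, 14, 18, 22]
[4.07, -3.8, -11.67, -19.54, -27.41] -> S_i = 4.07 + -7.87*i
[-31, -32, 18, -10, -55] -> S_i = Random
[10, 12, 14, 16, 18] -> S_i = 10 + 2*i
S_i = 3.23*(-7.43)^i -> [3.23, -24.0, 178.31, -1324.86, 9843.69]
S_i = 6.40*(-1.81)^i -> [6.4, -11.58, 20.97, -37.95, 68.69]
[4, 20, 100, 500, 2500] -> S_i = 4*5^i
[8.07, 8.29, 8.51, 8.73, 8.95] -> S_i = 8.07 + 0.22*i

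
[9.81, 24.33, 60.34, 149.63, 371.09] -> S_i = 9.81*2.48^i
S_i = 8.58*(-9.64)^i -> [8.58, -82.71, 797.34, -7686.32, 74096.11]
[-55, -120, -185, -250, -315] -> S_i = -55 + -65*i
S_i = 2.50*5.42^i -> [2.5, 13.55, 73.44, 398.05, 2157.43]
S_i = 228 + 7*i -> [228, 235, 242, 249, 256]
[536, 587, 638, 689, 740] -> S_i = 536 + 51*i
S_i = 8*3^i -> [8, 24, 72, 216, 648]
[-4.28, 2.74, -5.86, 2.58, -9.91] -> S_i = Random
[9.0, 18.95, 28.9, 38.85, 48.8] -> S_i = 9.00 + 9.95*i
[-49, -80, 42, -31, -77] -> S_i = Random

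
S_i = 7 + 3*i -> [7, 10, 13, 16, 19]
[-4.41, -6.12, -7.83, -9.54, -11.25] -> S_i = -4.41 + -1.71*i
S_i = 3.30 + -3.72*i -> [3.3, -0.42, -4.14, -7.86, -11.58]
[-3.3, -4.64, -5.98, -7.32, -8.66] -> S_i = -3.30 + -1.34*i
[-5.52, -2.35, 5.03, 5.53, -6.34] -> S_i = Random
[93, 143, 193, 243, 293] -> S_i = 93 + 50*i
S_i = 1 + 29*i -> [1, 30, 59, 88, 117]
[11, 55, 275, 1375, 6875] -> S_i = 11*5^i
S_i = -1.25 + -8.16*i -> [-1.25, -9.41, -17.57, -25.73, -33.89]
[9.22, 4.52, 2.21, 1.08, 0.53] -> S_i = 9.22*0.49^i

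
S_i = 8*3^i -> [8, 24, 72, 216, 648]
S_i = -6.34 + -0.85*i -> [-6.34, -7.19, -8.04, -8.89, -9.74]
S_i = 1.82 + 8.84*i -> [1.82, 10.66, 19.5, 28.34, 37.18]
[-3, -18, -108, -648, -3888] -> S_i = -3*6^i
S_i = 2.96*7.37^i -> [2.96, 21.82, 160.78, 1184.93, 8732.96]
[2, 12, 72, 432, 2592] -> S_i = 2*6^i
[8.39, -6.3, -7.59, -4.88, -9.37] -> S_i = Random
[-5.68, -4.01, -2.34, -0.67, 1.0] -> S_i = -5.68 + 1.67*i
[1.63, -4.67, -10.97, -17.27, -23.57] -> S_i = 1.63 + -6.30*i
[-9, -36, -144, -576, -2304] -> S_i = -9*4^i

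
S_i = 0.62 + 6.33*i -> [0.62, 6.95, 13.28, 19.61, 25.94]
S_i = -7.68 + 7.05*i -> [-7.68, -0.63, 6.42, 13.47, 20.52]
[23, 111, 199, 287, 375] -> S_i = 23 + 88*i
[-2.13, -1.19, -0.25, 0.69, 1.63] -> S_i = -2.13 + 0.94*i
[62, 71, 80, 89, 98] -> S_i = 62 + 9*i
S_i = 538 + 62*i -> [538, 600, 662, 724, 786]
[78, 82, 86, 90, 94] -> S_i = 78 + 4*i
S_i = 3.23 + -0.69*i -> [3.23, 2.54, 1.85, 1.16, 0.47]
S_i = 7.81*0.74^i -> [7.81, 5.78, 4.28, 3.16, 2.34]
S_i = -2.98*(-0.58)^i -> [-2.98, 1.73, -1.0, 0.58, -0.34]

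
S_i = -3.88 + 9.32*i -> [-3.88, 5.44, 14.76, 24.08, 33.4]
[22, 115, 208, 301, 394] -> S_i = 22 + 93*i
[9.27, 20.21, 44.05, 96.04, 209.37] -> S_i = 9.27*2.18^i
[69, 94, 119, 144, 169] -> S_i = 69 + 25*i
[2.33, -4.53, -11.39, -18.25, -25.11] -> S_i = 2.33 + -6.86*i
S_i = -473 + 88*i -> [-473, -385, -297, -209, -121]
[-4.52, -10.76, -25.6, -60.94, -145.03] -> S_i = -4.52*2.38^i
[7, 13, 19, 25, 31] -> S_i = 7 + 6*i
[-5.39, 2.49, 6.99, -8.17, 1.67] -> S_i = Random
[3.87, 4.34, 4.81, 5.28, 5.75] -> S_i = 3.87 + 0.47*i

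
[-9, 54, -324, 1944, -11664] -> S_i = -9*-6^i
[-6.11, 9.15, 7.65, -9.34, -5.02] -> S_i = Random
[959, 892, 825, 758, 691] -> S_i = 959 + -67*i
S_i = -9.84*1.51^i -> [-9.84, -14.86, -22.44, -33.88, -51.16]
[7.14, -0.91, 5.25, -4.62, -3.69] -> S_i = Random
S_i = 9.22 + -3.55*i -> [9.22, 5.67, 2.12, -1.43, -4.98]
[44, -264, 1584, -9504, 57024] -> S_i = 44*-6^i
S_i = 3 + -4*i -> [3, -1, -5, -9, -13]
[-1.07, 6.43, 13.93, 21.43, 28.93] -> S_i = -1.07 + 7.50*i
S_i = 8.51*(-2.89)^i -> [8.51, -24.59, 71.08, -205.41, 593.64]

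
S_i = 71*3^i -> [71, 213, 639, 1917, 5751]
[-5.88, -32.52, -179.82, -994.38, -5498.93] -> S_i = -5.88*5.53^i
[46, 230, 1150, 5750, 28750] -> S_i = 46*5^i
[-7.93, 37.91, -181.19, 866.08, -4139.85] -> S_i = -7.93*(-4.78)^i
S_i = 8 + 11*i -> [8, 19, 30, 41, 52]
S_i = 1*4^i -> [1, 4, 16, 64, 256]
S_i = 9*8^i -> [9, 72, 576, 4608, 36864]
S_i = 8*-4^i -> [8, -32, 128, -512, 2048]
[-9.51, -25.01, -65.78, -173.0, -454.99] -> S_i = -9.51*2.63^i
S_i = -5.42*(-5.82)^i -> [-5.42, 31.54, -183.59, 1068.48, -6218.58]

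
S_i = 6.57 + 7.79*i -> [6.57, 14.36, 22.15, 29.94, 37.73]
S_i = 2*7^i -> [2, 14, 98, 686, 4802]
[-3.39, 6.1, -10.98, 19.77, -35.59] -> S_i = -3.39*(-1.80)^i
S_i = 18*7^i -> [18, 126, 882, 6174, 43218]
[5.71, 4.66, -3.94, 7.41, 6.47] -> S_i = Random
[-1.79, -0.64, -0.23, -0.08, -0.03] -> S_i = -1.79*0.36^i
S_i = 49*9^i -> [49, 441, 3969, 35721, 321489]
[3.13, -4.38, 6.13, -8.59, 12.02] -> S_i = 3.13*(-1.40)^i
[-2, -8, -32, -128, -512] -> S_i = -2*4^i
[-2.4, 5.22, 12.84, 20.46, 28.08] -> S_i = -2.40 + 7.62*i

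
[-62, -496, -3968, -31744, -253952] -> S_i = -62*8^i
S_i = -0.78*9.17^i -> [-0.78, -7.15, -65.59, -601.45, -5515.34]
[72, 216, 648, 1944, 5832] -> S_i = 72*3^i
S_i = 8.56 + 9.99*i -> [8.56, 18.55, 28.54, 38.53, 48.52]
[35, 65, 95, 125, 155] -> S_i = 35 + 30*i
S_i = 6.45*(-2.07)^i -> [6.45, -13.35, 27.64, -57.21, 118.42]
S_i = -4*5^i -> [-4, -20, -100, -500, -2500]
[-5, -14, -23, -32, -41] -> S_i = -5 + -9*i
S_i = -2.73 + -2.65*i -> [-2.73, -5.38, -8.03, -10.68, -13.33]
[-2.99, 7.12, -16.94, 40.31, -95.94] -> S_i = -2.99*(-2.38)^i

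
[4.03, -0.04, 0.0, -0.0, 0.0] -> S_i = 4.03*(-0.01)^i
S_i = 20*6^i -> [20, 120, 720, 4320, 25920]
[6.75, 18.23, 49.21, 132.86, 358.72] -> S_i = 6.75*2.70^i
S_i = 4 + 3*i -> [4, 7, 10, 13, 16]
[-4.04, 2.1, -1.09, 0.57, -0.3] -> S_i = -4.04*(-0.52)^i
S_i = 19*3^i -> [19, 57, 171, 513, 1539]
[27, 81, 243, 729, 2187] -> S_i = 27*3^i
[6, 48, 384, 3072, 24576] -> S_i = 6*8^i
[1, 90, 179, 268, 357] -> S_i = 1 + 89*i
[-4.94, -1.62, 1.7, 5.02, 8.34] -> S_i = -4.94 + 3.32*i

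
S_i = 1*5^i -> [1, 5, 25, 125, 625]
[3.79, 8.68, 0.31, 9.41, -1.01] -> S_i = Random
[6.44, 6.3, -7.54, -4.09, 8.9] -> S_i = Random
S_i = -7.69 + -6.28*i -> [-7.69, -13.97, -20.25, -26.53, -32.81]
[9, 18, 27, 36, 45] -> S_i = 9 + 9*i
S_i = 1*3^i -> [1, 3, 9, 27, 81]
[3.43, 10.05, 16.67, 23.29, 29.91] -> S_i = 3.43 + 6.62*i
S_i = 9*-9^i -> [9, -81, 729, -6561, 59049]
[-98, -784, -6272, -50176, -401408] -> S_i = -98*8^i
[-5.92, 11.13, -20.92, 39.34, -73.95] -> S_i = -5.92*(-1.88)^i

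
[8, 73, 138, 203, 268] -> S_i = 8 + 65*i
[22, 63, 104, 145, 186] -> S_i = 22 + 41*i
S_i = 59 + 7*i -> [59, 66, 73, 80, 87]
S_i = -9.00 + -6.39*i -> [-9.0, -15.39, -21.78, -28.17, -34.56]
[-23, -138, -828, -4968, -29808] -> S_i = -23*6^i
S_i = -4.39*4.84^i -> [-4.39, -21.25, -102.84, -497.74, -2409.05]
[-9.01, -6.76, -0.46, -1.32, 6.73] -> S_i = Random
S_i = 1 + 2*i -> [1, 3, 5, 7, 9]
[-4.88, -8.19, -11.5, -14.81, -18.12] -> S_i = -4.88 + -3.31*i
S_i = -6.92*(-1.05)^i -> [-6.92, 7.27, -7.63, 8.01, -8.41]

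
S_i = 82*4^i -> [82, 328, 1312, 5248, 20992]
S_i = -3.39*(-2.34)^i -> [-3.39, 7.93, -18.56, 43.44, -101.64]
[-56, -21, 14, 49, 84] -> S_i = -56 + 35*i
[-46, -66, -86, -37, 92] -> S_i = Random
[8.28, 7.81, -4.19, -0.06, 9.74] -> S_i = Random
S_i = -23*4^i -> [-23, -92, -368, -1472, -5888]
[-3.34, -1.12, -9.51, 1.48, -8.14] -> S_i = Random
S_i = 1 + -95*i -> [1, -94, -189, -284, -379]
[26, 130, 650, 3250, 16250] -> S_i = 26*5^i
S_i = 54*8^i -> [54, 432, 3456, 27648, 221184]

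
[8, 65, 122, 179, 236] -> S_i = 8 + 57*i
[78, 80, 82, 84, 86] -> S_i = 78 + 2*i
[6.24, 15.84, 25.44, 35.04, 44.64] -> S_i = 6.24 + 9.60*i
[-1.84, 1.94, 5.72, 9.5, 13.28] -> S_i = -1.84 + 3.78*i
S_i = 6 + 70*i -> [6, 76, 146, 216, 286]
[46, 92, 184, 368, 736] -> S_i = 46*2^i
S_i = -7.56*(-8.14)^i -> [-7.56, 61.54, -500.92, 4077.51, -33190.93]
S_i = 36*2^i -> [36, 72, 144, 288, 576]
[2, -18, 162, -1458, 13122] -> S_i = 2*-9^i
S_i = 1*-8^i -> [1, -8, 64, -512, 4096]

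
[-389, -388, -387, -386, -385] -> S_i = -389 + 1*i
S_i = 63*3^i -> [63, 189, 567, 1701, 5103]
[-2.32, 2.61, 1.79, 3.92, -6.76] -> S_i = Random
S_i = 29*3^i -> [29, 87, 261, 783, 2349]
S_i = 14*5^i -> [14, 70, 350, 1750, 8750]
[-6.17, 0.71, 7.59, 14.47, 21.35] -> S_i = -6.17 + 6.88*i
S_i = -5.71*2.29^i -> [-5.71, -13.08, -29.94, -68.57, -157.03]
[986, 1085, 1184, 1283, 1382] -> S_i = 986 + 99*i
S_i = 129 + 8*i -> [129, 137, 145, 153, 161]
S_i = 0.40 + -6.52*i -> [0.4, -6.12, -12.64, -19.16, -25.68]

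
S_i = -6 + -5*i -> [-6, -11, -16, -21, -26]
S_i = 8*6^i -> [8, 48, 288, 1728, 10368]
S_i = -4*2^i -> [-4, -8, -16, -32, -64]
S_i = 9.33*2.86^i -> [9.33, 26.68, 76.32, 218.26, 624.23]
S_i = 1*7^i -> [1, 7, 49, 343, 2401]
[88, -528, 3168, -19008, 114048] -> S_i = 88*-6^i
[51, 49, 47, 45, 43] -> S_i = 51 + -2*i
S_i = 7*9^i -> [7, 63, 567, 5103, 45927]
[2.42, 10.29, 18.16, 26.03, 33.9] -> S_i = 2.42 + 7.87*i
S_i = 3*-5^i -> [3, -15, 75, -375, 1875]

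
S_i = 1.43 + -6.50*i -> [1.43, -5.07, -11.57, -18.07, -24.57]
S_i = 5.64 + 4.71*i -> [5.64, 10.35, 15.06, 19.77, 24.48]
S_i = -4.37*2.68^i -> [-4.37, -11.71, -31.39, -84.12, -225.43]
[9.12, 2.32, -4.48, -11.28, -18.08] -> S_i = 9.12 + -6.80*i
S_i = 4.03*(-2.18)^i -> [4.03, -8.79, 19.15, -41.75, 91.02]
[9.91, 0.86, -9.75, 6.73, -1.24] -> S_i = Random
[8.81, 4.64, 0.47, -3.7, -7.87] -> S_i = 8.81 + -4.17*i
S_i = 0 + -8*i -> [0, -8, -16, -24, -32]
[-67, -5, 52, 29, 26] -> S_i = Random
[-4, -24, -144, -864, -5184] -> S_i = -4*6^i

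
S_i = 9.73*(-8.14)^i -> [9.73, -79.2, 644.71, -5247.91, 42717.96]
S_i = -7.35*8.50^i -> [-7.35, -62.47, -531.04, -4513.82, -38367.46]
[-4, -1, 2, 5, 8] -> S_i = -4 + 3*i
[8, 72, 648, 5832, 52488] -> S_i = 8*9^i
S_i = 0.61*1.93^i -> [0.61, 1.18, 2.27, 4.39, 8.46]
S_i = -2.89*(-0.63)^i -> [-2.89, 1.82, -1.15, 0.72, -0.46]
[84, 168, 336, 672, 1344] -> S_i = 84*2^i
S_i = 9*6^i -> [9, 54, 324, 1944, 11664]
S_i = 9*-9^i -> [9, -81, 729, -6561, 59049]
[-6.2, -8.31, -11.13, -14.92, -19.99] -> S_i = -6.20*1.34^i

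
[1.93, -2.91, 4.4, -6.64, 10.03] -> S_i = 1.93*(-1.51)^i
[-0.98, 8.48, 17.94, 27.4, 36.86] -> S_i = -0.98 + 9.46*i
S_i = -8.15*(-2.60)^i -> [-8.15, 21.19, -55.09, 143.24, -372.44]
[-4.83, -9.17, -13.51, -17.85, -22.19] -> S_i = -4.83 + -4.34*i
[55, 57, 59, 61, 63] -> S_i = 55 + 2*i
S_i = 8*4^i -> [8, 32, 128, 512, 2048]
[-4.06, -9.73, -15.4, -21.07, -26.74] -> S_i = -4.06 + -5.67*i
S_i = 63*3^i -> [63, 189, 567, 1701, 5103]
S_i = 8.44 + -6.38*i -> [8.44, 2.06, -4.32, -10.7, -17.08]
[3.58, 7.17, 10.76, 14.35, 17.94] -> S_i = 3.58 + 3.59*i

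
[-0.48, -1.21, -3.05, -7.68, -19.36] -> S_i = -0.48*2.52^i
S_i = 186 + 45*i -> [186, 231, 276, 321, 366]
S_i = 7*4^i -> [7, 28, 112, 448, 1792]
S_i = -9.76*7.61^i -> [-9.76, -74.27, -565.22, -4301.34, -32733.2]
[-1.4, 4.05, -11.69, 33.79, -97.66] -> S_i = -1.40*(-2.89)^i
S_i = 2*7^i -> [2, 14, 98, 686, 4802]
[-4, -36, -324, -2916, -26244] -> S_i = -4*9^i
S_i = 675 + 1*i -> [675, 676, 677, 678, 679]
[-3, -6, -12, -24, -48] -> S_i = -3*2^i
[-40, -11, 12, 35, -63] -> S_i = Random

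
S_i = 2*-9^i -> [2, -18, 162, -1458, 13122]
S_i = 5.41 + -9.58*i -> [5.41, -4.17, -13.75, -23.33, -32.91]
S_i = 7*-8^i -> [7, -56, 448, -3584, 28672]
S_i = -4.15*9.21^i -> [-4.15, -38.22, -352.02, -3242.1, -29859.78]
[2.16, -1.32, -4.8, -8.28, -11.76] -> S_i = 2.16 + -3.48*i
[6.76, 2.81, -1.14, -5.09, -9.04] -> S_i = 6.76 + -3.95*i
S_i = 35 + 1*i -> [35, 36, 37, 38, 39]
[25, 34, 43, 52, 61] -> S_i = 25 + 9*i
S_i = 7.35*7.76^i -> [7.35, 57.04, 442.6, 3434.57, 26652.27]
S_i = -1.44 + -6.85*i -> [-1.44, -8.29, -15.14, -21.99, -28.84]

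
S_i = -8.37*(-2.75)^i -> [-8.37, 23.02, -63.3, 174.07, -478.69]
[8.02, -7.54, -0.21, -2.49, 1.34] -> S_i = Random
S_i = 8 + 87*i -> [8, 95, 182, 269, 356]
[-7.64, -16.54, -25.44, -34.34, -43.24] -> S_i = -7.64 + -8.90*i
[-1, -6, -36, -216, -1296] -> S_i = -1*6^i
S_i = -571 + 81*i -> [-571, -490, -409, -328, -247]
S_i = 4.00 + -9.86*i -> [4.0, -5.86, -15.72, -25.58, -35.44]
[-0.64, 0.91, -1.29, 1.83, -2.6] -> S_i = -0.64*(-1.42)^i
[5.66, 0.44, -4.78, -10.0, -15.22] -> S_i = 5.66 + -5.22*i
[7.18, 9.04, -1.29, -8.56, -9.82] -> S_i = Random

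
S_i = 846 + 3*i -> [846, 849, 852, 855, 858]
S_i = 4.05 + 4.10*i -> [4.05, 8.15, 12.25, 16.35, 20.45]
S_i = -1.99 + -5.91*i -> [-1.99, -7.9, -13.81, -19.72, -25.63]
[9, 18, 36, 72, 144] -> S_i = 9*2^i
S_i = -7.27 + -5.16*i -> [-7.27, -12.43, -17.59, -22.75, -27.91]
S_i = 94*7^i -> [94, 658, 4606, 32242, 225694]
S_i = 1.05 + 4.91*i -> [1.05, 5.96, 10.87, 15.78, 20.69]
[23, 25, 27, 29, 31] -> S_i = 23 + 2*i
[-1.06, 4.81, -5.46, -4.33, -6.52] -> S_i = Random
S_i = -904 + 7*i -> [-904, -897, -890, -883, -876]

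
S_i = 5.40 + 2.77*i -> [5.4, 8.17, 10.94, 13.71, 16.48]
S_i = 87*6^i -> [87, 522, 3132, 18792, 112752]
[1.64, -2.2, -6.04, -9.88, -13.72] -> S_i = 1.64 + -3.84*i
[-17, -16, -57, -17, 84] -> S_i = Random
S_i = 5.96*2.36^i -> [5.96, 14.07, 33.19, 78.34, 184.88]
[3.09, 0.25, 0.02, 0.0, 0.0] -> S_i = 3.09*0.08^i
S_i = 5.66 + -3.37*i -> [5.66, 2.29, -1.08, -4.45, -7.82]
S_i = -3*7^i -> [-3, -21, -147, -1029, -7203]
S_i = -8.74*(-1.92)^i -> [-8.74, 16.78, -32.22, 61.86, -118.77]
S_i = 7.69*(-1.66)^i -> [7.69, -12.77, 21.19, -35.18, 58.39]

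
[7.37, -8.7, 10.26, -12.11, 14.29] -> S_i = 7.37*(-1.18)^i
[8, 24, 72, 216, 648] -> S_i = 8*3^i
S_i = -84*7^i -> [-84, -588, -4116, -28812, -201684]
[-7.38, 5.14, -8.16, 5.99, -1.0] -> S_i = Random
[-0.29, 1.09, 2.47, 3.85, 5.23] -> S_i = -0.29 + 1.38*i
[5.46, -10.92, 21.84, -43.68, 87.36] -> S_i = 5.46*(-2.00)^i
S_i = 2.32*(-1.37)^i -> [2.32, -3.18, 4.35, -5.97, 8.17]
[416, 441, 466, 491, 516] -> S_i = 416 + 25*i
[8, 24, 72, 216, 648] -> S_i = 8*3^i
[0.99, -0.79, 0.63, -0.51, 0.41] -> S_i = 0.99*(-0.80)^i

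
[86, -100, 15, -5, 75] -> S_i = Random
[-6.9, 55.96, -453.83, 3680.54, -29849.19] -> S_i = -6.90*(-8.11)^i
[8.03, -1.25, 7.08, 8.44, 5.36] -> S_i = Random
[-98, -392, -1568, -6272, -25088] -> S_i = -98*4^i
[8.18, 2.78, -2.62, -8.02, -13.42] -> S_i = 8.18 + -5.40*i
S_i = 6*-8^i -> [6, -48, 384, -3072, 24576]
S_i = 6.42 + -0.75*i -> [6.42, 5.67, 4.92, 4.17, 3.42]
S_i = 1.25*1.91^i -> [1.25, 2.39, 4.56, 8.71, 16.64]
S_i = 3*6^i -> [3, 18, 108, 648, 3888]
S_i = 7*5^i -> [7, 35, 175, 875, 4375]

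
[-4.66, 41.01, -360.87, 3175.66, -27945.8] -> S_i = -4.66*(-8.80)^i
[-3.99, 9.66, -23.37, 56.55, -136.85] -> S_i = -3.99*(-2.42)^i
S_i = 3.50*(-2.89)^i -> [3.5, -10.12, 29.23, -84.48, 244.15]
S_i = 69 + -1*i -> [69, 68, 67, 66, 65]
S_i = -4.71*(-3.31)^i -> [-4.71, 15.59, -51.6, 170.81, -565.37]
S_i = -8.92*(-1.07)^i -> [-8.92, 9.54, -10.21, 10.93, -11.69]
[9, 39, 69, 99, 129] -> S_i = 9 + 30*i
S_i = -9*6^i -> [-9, -54, -324, -1944, -11664]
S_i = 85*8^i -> [85, 680, 5440, 43520, 348160]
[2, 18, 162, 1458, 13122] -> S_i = 2*9^i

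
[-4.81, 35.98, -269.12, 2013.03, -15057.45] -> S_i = -4.81*(-7.48)^i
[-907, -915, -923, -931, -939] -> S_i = -907 + -8*i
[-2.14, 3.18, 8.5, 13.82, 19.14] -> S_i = -2.14 + 5.32*i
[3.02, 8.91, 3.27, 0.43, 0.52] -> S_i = Random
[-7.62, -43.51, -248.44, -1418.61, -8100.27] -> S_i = -7.62*5.71^i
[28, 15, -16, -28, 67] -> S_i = Random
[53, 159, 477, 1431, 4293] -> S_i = 53*3^i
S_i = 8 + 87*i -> [8, 95, 182, 269, 356]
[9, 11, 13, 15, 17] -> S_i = 9 + 2*i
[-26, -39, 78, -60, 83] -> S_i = Random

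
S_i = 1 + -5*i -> [1, -4, -9, -14, -19]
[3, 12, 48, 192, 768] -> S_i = 3*4^i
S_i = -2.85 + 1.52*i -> [-2.85, -1.33, 0.19, 1.71, 3.23]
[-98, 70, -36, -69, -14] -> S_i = Random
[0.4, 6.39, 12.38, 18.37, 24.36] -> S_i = 0.40 + 5.99*i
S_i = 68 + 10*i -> [68, 78, 88, 98, 108]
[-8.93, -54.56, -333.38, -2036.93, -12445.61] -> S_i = -8.93*6.11^i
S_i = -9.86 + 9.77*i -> [-9.86, -0.09, 9.68, 19.45, 29.22]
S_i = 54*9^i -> [54, 486, 4374, 39366, 354294]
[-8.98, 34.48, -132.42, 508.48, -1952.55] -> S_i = -8.98*(-3.84)^i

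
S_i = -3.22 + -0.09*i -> [-3.22, -3.31, -3.4, -3.49, -3.58]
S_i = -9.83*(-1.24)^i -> [-9.83, 12.19, -15.11, 18.74, -23.24]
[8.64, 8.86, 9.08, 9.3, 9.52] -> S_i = 8.64 + 0.22*i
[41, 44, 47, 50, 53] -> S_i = 41 + 3*i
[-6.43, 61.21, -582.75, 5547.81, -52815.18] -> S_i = -6.43*(-9.52)^i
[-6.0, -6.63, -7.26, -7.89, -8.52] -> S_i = -6.00 + -0.63*i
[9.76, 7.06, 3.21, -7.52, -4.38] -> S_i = Random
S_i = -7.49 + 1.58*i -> [-7.49, -5.91, -4.33, -2.75, -1.17]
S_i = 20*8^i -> [20, 160, 1280, 10240, 81920]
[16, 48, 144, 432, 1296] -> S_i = 16*3^i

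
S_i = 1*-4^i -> [1, -4, 16, -64, 256]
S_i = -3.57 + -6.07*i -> [-3.57, -9.64, -15.71, -21.78, -27.85]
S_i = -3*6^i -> [-3, -18, -108, -648, -3888]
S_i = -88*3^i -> [-88, -264, -792, -2376, -7128]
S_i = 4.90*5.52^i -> [4.9, 27.05, 149.3, 824.16, 4549.38]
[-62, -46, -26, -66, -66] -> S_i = Random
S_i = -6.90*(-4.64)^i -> [-6.9, 32.02, -148.55, 689.29, -3198.31]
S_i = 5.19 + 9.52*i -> [5.19, 14.71, 24.23, 33.75, 43.27]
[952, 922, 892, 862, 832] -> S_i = 952 + -30*i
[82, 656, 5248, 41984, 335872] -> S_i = 82*8^i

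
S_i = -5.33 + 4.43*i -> [-5.33, -0.9, 3.53, 7.96, 12.39]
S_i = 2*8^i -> [2, 16, 128, 1024, 8192]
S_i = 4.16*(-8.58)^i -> [4.16, -35.69, 306.24, -2627.58, 22544.6]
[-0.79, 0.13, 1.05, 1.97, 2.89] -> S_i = -0.79 + 0.92*i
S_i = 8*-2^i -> [8, -16, 32, -64, 128]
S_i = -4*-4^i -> [-4, 16, -64, 256, -1024]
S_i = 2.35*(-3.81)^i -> [2.35, -8.95, 34.11, -129.97, 495.19]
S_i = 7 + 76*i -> [7, 83, 159, 235, 311]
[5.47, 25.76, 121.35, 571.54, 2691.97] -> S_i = 5.47*4.71^i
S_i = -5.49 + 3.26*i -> [-5.49, -2.23, 1.03, 4.29, 7.55]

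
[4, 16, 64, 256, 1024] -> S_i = 4*4^i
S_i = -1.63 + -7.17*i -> [-1.63, -8.8, -15.97, -23.14, -30.31]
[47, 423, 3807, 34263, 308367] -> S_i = 47*9^i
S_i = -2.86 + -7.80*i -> [-2.86, -10.66, -18.46, -26.26, -34.06]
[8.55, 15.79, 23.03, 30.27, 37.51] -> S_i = 8.55 + 7.24*i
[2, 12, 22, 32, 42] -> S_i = 2 + 10*i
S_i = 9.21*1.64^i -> [9.21, 15.1, 24.77, 40.62, 66.62]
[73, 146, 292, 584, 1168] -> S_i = 73*2^i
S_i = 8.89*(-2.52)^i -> [8.89, -22.4, 56.46, -142.27, 358.51]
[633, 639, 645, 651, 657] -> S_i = 633 + 6*i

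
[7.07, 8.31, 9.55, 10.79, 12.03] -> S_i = 7.07 + 1.24*i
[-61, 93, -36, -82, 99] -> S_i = Random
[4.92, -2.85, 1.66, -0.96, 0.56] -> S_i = 4.92*(-0.58)^i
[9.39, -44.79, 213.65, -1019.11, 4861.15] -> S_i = 9.39*(-4.77)^i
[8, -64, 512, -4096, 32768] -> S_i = 8*-8^i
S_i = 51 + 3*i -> [51, 54, 57, 60, 63]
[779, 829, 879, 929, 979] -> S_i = 779 + 50*i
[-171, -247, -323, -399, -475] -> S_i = -171 + -76*i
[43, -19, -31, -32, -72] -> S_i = Random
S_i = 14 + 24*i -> [14, 38, 62, 86, 110]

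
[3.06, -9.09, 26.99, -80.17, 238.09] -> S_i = 3.06*(-2.97)^i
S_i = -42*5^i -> [-42, -210, -1050, -5250, -26250]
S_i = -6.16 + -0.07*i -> [-6.16, -6.23, -6.3, -6.37, -6.44]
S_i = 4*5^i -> [4, 20, 100, 500, 2500]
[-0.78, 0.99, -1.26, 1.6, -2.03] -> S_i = -0.78*(-1.27)^i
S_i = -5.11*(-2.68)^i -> [-5.11, 13.69, -36.7, 98.36, -263.61]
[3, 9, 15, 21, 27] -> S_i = 3 + 6*i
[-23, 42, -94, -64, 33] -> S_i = Random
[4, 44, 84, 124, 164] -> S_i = 4 + 40*i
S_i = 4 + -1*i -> [4, 3, 2, 1, 0]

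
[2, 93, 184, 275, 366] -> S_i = 2 + 91*i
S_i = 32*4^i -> [32, 128, 512, 2048, 8192]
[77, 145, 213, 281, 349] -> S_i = 77 + 68*i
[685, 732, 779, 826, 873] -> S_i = 685 + 47*i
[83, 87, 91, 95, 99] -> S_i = 83 + 4*i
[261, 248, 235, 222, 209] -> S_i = 261 + -13*i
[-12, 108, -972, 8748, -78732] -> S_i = -12*-9^i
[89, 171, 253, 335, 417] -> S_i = 89 + 82*i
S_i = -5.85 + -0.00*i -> [-5.85, -5.85, -5.85, -5.85, -5.85]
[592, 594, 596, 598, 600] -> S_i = 592 + 2*i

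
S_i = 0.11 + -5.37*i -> [0.11, -5.26, -10.63, -16.0, -21.37]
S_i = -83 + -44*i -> [-83, -127, -171, -215, -259]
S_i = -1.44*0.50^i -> [-1.44, -0.72, -0.36, -0.18, -0.09]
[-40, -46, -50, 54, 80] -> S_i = Random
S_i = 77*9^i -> [77, 693, 6237, 56133, 505197]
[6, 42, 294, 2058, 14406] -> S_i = 6*7^i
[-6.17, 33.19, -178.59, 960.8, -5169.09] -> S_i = -6.17*(-5.38)^i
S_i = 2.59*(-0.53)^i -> [2.59, -1.37, 0.73, -0.39, 0.2]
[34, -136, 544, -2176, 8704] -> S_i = 34*-4^i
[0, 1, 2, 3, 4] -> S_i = 0 + 1*i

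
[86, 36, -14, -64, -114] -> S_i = 86 + -50*i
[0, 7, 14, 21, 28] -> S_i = 0 + 7*i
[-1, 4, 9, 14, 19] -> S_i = -1 + 5*i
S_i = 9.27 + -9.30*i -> [9.27, -0.03, -9.33, -18.63, -27.93]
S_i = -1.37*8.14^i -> [-1.37, -11.15, -90.78, -738.91, -6014.76]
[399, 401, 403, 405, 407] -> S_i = 399 + 2*i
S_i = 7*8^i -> [7, 56, 448, 3584, 28672]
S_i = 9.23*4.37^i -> [9.23, 40.34, 176.26, 770.28, 3366.1]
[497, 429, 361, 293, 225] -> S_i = 497 + -68*i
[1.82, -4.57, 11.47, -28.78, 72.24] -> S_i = 1.82*(-2.51)^i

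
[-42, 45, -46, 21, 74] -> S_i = Random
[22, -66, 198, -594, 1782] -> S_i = 22*-3^i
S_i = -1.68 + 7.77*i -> [-1.68, 6.09, 13.86, 21.63, 29.4]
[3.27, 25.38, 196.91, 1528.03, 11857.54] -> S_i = 3.27*7.76^i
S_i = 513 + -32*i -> [513, 481, 449, 417, 385]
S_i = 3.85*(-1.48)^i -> [3.85, -5.7, 8.43, -12.48, 18.47]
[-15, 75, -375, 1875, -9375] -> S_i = -15*-5^i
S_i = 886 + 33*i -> [886, 919, 952, 985, 1018]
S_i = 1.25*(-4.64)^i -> [1.25, -5.8, 26.91, -124.87, 579.4]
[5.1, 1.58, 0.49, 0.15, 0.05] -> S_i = 5.10*0.31^i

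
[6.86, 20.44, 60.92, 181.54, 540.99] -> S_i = 6.86*2.98^i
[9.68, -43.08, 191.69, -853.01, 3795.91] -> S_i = 9.68*(-4.45)^i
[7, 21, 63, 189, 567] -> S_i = 7*3^i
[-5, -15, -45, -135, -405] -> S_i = -5*3^i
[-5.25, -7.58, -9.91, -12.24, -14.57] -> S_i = -5.25 + -2.33*i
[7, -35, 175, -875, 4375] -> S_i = 7*-5^i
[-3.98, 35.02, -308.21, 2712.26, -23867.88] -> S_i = -3.98*(-8.80)^i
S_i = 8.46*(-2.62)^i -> [8.46, -22.17, 58.07, -152.15, 398.64]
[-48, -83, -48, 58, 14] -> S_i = Random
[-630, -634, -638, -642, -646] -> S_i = -630 + -4*i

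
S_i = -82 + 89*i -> [-82, 7, 96, 185, 274]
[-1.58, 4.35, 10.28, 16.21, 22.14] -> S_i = -1.58 + 5.93*i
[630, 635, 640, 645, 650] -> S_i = 630 + 5*i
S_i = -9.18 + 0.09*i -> [-9.18, -9.09, -9.0, -8.91, -8.82]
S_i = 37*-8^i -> [37, -296, 2368, -18944, 151552]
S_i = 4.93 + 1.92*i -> [4.93, 6.85, 8.77, 10.69, 12.61]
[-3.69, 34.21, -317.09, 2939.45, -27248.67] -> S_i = -3.69*(-9.27)^i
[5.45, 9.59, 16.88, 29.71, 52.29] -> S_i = 5.45*1.76^i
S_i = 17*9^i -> [17, 153, 1377, 12393, 111537]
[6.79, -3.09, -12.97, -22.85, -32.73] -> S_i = 6.79 + -9.88*i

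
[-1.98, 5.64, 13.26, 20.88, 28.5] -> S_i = -1.98 + 7.62*i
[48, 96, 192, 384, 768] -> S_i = 48*2^i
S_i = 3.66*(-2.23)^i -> [3.66, -8.16, 18.2, -40.59, 90.51]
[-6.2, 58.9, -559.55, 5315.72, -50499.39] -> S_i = -6.20*(-9.50)^i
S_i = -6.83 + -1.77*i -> [-6.83, -8.6, -10.37, -12.14, -13.91]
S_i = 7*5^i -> [7, 35, 175, 875, 4375]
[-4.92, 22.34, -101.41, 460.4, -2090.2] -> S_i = -4.92*(-4.54)^i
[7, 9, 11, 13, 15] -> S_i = 7 + 2*i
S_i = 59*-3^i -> [59, -177, 531, -1593, 4779]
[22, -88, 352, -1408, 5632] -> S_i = 22*-4^i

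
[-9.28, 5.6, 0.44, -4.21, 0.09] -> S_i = Random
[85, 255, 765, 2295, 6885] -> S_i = 85*3^i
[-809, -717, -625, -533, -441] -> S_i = -809 + 92*i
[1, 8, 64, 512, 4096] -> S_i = 1*8^i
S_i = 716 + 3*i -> [716, 719, 722, 725, 728]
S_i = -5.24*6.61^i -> [-5.24, -34.64, -228.95, -1513.34, -10003.16]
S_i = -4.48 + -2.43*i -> [-4.48, -6.91, -9.34, -11.77, -14.2]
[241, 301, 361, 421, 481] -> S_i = 241 + 60*i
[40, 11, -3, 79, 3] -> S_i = Random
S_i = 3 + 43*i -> [3, 46, 89, 132, 175]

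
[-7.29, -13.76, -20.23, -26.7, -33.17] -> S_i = -7.29 + -6.47*i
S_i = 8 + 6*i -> [8, 14, 20, 26, 32]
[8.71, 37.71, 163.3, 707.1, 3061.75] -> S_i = 8.71*4.33^i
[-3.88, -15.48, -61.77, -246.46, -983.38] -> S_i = -3.88*3.99^i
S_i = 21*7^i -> [21, 147, 1029, 7203, 50421]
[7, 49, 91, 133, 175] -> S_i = 7 + 42*i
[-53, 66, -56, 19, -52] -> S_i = Random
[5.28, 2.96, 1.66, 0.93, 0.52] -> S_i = 5.28*0.56^i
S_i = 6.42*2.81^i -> [6.42, 18.04, 50.69, 142.45, 400.28]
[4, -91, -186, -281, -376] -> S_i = 4 + -95*i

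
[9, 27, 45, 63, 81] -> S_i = 9 + 18*i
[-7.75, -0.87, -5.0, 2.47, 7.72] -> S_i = Random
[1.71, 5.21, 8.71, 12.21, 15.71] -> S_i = 1.71 + 3.50*i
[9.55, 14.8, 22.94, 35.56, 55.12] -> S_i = 9.55*1.55^i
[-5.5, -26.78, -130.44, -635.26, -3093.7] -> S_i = -5.50*4.87^i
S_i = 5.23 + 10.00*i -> [5.23, 15.23, 25.23, 35.23, 45.23]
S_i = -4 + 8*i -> [-4, 4, 12, 20, 28]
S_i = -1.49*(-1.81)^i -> [-1.49, 2.7, -4.88, 8.84, -15.99]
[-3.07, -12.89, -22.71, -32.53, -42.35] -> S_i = -3.07 + -9.82*i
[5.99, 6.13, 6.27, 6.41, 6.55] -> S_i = 5.99 + 0.14*i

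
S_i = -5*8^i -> [-5, -40, -320, -2560, -20480]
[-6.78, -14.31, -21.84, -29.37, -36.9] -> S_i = -6.78 + -7.53*i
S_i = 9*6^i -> [9, 54, 324, 1944, 11664]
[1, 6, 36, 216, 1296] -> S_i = 1*6^i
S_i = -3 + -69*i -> [-3, -72, -141, -210, -279]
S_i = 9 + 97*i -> [9, 106, 203, 300, 397]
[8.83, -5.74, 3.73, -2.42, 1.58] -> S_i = 8.83*(-0.65)^i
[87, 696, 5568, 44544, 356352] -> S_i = 87*8^i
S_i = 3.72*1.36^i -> [3.72, 5.06, 6.88, 9.36, 12.73]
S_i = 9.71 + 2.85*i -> [9.71, 12.56, 15.41, 18.26, 21.11]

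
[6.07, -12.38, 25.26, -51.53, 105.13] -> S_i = 6.07*(-2.04)^i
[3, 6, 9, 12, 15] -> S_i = 3 + 3*i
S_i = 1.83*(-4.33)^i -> [1.83, -7.92, 34.31, -148.56, 643.28]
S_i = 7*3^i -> [7, 21, 63, 189, 567]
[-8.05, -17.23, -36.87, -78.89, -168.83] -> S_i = -8.05*2.14^i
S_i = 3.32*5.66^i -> [3.32, 18.79, 106.36, 601.99, 3407.25]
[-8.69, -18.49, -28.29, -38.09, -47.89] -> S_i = -8.69 + -9.80*i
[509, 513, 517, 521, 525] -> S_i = 509 + 4*i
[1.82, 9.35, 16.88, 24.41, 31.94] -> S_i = 1.82 + 7.53*i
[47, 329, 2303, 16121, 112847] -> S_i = 47*7^i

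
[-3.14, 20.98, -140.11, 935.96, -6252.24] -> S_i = -3.14*(-6.68)^i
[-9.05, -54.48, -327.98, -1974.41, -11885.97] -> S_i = -9.05*6.02^i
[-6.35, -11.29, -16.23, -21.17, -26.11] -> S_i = -6.35 + -4.94*i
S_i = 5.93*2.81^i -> [5.93, 16.66, 46.82, 131.58, 369.73]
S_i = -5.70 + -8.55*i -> [-5.7, -14.25, -22.8, -31.35, -39.9]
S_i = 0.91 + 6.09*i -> [0.91, 7.0, 13.09, 19.18, 25.27]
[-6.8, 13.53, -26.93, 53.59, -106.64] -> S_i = -6.80*(-1.99)^i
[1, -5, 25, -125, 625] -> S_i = 1*-5^i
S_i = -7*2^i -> [-7, -14, -28, -56, -112]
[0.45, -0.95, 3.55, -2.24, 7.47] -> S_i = Random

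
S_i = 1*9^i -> [1, 9, 81, 729, 6561]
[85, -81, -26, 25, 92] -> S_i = Random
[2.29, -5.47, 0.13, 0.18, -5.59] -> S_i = Random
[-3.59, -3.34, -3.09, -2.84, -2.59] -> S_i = -3.59 + 0.25*i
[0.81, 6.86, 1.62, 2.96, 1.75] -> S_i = Random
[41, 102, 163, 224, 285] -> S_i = 41 + 61*i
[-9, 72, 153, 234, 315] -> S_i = -9 + 81*i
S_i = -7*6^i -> [-7, -42, -252, -1512, -9072]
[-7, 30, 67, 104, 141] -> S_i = -7 + 37*i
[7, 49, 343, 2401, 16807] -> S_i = 7*7^i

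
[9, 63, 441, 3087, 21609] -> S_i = 9*7^i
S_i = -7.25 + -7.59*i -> [-7.25, -14.84, -22.43, -30.02, -37.61]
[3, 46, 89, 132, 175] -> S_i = 3 + 43*i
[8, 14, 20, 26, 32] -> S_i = 8 + 6*i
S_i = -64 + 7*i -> [-64, -57, -50, -43, -36]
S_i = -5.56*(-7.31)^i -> [-5.56, 40.64, -297.1, 2171.84, -15876.12]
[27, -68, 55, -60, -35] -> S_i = Random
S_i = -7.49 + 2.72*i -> [-7.49, -4.77, -2.05, 0.67, 3.39]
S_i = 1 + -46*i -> [1, -45, -91, -137, -183]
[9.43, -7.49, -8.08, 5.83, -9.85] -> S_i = Random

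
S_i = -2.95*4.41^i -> [-2.95, -13.01, -57.37, -253.01, -1115.77]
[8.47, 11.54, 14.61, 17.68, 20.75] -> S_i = 8.47 + 3.07*i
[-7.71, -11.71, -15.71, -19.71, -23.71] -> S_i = -7.71 + -4.00*i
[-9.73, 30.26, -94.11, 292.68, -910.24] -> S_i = -9.73*(-3.11)^i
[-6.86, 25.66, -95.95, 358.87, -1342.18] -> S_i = -6.86*(-3.74)^i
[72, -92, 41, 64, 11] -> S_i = Random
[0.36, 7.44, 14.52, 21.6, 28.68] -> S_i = 0.36 + 7.08*i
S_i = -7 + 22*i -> [-7, 15, 37, 59, 81]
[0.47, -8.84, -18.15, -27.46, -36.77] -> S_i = 0.47 + -9.31*i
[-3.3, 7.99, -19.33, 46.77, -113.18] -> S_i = -3.30*(-2.42)^i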